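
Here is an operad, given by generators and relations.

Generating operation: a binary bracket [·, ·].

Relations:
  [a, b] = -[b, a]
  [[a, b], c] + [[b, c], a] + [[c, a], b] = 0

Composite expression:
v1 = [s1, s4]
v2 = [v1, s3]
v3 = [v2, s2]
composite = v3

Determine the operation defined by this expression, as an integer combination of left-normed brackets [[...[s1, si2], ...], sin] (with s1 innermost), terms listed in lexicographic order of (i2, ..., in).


In the tensor algebra, words opening s1 carry the s1-anchored form.
Composite bracket: [[[s1, s4], s3], s2]
Applying ab - ba throughout gives 8 signed words (2^3 = 8).
The s1-initial words carry the normal form:
  s1s4s3s2 appears with sign +1, giving the term +[[[s1, s4], s3], s2]

[[[s1, s4], s3], s2]


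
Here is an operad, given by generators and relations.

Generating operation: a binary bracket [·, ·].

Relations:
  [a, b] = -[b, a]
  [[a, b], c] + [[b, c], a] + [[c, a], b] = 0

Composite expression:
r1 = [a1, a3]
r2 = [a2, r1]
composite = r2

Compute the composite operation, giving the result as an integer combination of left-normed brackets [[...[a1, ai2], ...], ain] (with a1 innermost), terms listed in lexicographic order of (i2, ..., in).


-[[a1, a3], a2]

Left-normed coefficients sit on the a1-initial expansion words.
Composite bracket: [a2, [a1, a3]]
Under [a, b] = ab - ba we get 4 signed associative words (2^2 = 4).
Words beginning with a1 determine it all:
  a1a3a2 appears with sign -1, giving the term -[[a1, a3], a2]


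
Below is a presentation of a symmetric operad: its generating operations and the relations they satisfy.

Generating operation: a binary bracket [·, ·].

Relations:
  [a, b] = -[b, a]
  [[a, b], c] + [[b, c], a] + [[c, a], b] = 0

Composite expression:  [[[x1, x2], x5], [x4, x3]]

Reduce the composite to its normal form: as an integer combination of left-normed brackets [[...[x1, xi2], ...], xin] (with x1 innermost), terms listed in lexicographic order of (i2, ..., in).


-[[[[x1, x2], x5], x3], x4] + [[[[x1, x2], x5], x4], x3]

In the tensor algebra, words opening x1 carry the x1-anchored form.
Composite bracket: [[[x1, x2], x5], [x4, x3]]
Applying ab - ba throughout gives 16 signed words (2^4 = 16).
Words beginning with x1 determine it all:
  sign of x1x2x5x3x4 is -1, so it contributes -[[[[x1, x2], x5], x3], x4]
  sign of x1x2x5x4x3 is +1, so it contributes +[[[[x1, x2], x5], x4], x3]


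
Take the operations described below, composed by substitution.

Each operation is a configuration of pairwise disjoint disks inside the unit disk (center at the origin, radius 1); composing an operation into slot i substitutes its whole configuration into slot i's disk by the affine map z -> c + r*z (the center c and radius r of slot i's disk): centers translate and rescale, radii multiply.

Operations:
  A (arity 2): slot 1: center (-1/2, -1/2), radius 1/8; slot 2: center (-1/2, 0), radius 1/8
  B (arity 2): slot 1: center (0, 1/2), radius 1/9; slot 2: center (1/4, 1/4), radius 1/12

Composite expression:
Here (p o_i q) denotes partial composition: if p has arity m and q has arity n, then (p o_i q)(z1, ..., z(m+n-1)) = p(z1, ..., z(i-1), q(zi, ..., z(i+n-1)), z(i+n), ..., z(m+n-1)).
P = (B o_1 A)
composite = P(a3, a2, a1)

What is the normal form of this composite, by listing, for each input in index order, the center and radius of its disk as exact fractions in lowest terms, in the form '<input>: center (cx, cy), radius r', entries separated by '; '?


a1: center (1/4, 1/4), radius 1/12; a2: center (-1/18, 1/2), radius 1/72; a3: center (-1/18, 4/9), radius 1/72

Only the slot chain above each a matters under B; compose those maps.
a3: after 2 affine steps, its disk has center (-1/18, 4/9), radius 1/72
a2: after 2 affine steps, its disk has center (-1/18, 1/2), radius 1/72
a1: after 1 affine step, its disk has center (1/4, 1/4), radius 1/12


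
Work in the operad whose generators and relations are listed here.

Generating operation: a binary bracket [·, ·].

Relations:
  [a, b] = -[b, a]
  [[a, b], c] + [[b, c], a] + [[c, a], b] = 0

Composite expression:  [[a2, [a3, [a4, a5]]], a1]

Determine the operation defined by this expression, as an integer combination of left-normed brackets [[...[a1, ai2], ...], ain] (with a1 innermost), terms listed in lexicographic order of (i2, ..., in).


-[[[[a1, a2], a3], a4], a5] + [[[[a1, a2], a3], a5], a4] + [[[[a1, a2], a4], a5], a3] - [[[[a1, a2], a5], a4], a3] + [[[[a1, a3], a4], a5], a2] - [[[[a1, a3], a5], a4], a2] - [[[[a1, a4], a5], a3], a2] + [[[[a1, a5], a4], a3], a2]

A multilinear Lie element is pinned by a1-initial words (a1 innermost).
Composite bracket: [[a2, [a3, [a4, a5]]], a1]
Expanding via [a, b] = ab - ba: 16 signed words (2^4 = 16).
Collect the words opening with a1:
  a1a2a3a4a5 appears with sign -1, giving the term -[[[[a1, a2], a3], a4], a5]
  a1a2a3a5a4 appears with sign +1, giving the term +[[[[a1, a2], a3], a5], a4]
  a1a2a4a5a3 appears with sign +1, giving the term +[[[[a1, a2], a4], a5], a3]
  a1a2a5a4a3 appears with sign -1, giving the term -[[[[a1, a2], a5], a4], a3]
  a1a3a4a5a2 appears with sign +1, giving the term +[[[[a1, a3], a4], a5], a2]
  a1a3a5a4a2 appears with sign -1, giving the term -[[[[a1, a3], a5], a4], a2]
  a1a4a5a3a2 appears with sign -1, giving the term -[[[[a1, a4], a5], a3], a2]
  a1a5a4a3a2 appears with sign +1, giving the term +[[[[a1, a5], a4], a3], a2]


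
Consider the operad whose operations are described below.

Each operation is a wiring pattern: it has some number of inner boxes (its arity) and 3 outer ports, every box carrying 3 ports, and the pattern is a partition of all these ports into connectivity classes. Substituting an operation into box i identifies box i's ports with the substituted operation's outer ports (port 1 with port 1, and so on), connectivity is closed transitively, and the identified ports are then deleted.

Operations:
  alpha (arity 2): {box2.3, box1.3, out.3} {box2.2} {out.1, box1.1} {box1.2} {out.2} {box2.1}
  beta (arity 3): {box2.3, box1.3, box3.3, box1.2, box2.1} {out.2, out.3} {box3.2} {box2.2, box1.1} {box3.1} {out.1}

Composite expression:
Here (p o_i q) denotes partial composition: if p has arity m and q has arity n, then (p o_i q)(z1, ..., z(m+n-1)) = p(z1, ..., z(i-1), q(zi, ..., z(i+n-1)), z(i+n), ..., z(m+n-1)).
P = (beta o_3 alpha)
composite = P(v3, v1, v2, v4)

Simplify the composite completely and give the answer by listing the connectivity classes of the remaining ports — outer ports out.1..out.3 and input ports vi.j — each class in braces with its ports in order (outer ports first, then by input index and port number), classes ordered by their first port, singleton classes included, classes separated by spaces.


{out.1} {out.2, out.3} {v1.1, v1.3, v2.3, v3.2, v3.3, v4.3} {v1.2, v3.1} {v2.1} {v2.2} {v4.1} {v4.2}

Treat the ports identified at beta as solder joints: merge, then drop.
the subtree at alpha composes to {out.1, v2.1} {out.2} {out.3, v2.3, v4.3} {v2.2} {v4.1} {v4.2} on (v2, v4); out.j = own outer ports
the subtree at beta composes to {out.1} {out.2, out.3} {v1.1, v1.3, v2.3, v3.2, v3.3, v4.3} {v1.2, v3.1} {v2.1} {v2.2} {v4.1} {v4.2} on (v3, v1, v2, v4); out.j = own outer ports


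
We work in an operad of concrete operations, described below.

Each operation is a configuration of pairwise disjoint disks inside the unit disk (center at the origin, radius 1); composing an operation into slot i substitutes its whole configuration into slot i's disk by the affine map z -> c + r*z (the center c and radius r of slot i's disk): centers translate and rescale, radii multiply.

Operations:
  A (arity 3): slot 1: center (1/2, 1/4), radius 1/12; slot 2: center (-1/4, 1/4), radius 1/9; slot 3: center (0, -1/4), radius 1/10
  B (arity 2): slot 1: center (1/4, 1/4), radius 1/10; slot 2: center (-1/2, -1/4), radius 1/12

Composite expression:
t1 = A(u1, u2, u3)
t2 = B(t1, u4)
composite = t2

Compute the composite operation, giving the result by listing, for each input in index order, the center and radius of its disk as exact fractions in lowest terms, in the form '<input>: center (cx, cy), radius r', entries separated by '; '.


u1: center (3/10, 11/40), radius 1/120; u2: center (9/40, 11/40), radius 1/90; u3: center (1/4, 9/40), radius 1/100; u4: center (-1/2, -1/4), radius 1/12

Each u-disk chains the slot maps above it in B; radii multiply.
input u1: composing its 2 substitution steps yields center (3/10, 11/40), radius 1/120
input u2: composing its 2 substitution steps yields center (9/40, 11/40), radius 1/90
input u3: composing its 2 substitution steps yields center (1/4, 9/40), radius 1/100
input u4: composing its 1 substitution step yields center (-1/2, -1/4), radius 1/12


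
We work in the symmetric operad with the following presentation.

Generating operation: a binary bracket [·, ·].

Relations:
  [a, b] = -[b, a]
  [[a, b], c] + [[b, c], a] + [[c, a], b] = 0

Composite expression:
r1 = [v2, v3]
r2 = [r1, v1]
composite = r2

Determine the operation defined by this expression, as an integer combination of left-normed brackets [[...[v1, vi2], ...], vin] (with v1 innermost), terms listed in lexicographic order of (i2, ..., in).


-[[v1, v2], v3] + [[v1, v3], v2]


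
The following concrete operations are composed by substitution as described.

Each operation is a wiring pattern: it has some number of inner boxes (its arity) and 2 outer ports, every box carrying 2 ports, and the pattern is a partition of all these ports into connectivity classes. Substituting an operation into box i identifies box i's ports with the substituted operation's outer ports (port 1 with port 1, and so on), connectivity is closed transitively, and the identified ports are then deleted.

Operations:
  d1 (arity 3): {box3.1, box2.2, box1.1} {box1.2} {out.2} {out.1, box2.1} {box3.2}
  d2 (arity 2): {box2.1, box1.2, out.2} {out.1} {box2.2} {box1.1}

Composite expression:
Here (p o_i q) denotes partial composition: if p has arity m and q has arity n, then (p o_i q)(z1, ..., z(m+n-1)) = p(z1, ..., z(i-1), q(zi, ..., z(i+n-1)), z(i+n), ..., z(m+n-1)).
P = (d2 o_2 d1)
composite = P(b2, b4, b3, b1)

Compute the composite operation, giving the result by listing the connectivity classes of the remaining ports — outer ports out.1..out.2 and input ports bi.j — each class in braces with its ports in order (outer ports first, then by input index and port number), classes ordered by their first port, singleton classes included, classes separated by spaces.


Substituting into d2 glues patterns; closure does the rest.
the subtree at d1 composes to {out.1, b3.1} {out.2} {b1.1, b3.2, b4.1} {b1.2} {b4.2} on (b4, b3, b1); out.j = own outer ports
the subtree at d2 composes to {out.1} {out.2, b2.2, b3.1} {b1.1, b3.2, b4.1} {b1.2} {b2.1} {b4.2} on (b2, b4, b3, b1); out.j = own outer ports

{out.1} {out.2, b2.2, b3.1} {b1.1, b3.2, b4.1} {b1.2} {b2.1} {b4.2}


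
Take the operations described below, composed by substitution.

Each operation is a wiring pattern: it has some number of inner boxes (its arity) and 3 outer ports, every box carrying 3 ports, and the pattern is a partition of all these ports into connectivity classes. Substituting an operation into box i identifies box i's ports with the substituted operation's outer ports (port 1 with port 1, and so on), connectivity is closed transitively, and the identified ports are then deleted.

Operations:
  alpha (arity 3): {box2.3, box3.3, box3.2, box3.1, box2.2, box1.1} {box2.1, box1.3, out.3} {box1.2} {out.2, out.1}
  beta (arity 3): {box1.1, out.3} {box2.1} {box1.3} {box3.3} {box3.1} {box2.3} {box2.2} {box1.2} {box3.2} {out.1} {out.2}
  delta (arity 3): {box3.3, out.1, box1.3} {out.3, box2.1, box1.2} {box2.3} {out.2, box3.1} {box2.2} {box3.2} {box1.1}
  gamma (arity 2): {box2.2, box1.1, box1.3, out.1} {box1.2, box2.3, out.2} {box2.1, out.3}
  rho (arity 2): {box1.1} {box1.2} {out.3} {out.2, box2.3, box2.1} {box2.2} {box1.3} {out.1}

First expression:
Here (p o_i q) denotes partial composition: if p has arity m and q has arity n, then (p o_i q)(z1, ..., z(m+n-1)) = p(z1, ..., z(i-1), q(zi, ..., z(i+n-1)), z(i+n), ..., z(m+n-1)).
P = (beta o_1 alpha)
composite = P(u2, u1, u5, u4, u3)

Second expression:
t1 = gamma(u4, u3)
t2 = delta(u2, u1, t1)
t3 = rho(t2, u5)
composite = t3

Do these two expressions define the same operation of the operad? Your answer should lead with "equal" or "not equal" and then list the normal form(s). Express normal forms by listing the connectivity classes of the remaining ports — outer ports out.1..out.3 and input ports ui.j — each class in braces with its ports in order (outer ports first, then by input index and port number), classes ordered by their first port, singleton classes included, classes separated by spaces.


not equal; the first gives {out.1} {out.2} {out.3} {u1.1, u2.3} {u1.2, u1.3, u2.1, u5.1, u5.2, u5.3} {u2.2} {u3.1} {u3.2} {u3.3} {u4.1} {u4.2} {u4.3} and the second {out.1} {out.2, u5.1, u5.3} {out.3} {u1.1, u2.2} {u1.2} {u1.3} {u2.1} {u2.3, u3.1} {u3.2, u4.1, u4.3} {u3.3, u4.2} {u5.2}


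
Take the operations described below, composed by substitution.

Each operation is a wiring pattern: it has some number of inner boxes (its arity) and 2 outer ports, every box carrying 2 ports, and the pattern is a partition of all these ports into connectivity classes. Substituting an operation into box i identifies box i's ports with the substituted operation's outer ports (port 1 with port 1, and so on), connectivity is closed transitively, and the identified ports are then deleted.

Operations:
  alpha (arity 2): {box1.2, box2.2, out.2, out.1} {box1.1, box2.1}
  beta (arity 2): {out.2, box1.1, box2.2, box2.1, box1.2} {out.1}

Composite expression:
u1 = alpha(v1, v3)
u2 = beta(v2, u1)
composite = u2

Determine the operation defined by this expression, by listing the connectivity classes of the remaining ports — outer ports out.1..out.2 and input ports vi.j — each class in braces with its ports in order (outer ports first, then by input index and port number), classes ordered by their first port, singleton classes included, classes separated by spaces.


Connectivity passes through glued beta-boundaries; trace each wire chain.
alpha over (v1, v3) gives {out.1, out.2, v1.2, v3.2} {v1.1, v3.1}, out.j being that stage's outer ports
beta over (v2, v1, v3) gives {out.1} {out.2, v1.2, v2.1, v2.2, v3.2} {v1.1, v3.1}, out.j being that stage's outer ports

{out.1} {out.2, v1.2, v2.1, v2.2, v3.2} {v1.1, v3.1}


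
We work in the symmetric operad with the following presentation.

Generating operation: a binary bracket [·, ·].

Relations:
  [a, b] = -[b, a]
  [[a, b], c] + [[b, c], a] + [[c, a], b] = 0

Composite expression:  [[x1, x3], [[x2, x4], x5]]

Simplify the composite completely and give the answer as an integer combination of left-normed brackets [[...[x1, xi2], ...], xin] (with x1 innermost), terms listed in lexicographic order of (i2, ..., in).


[[[[x1, x3], x2], x4], x5] - [[[[x1, x3], x4], x2], x5] - [[[[x1, x3], x5], x2], x4] + [[[[x1, x3], x5], x4], x2]

Skip Jacobi rewriting: expand, keep x1-initial words, read off terms.
Composite bracket: [[x1, x3], [[x2, x4], x5]]
Full expansion: 16 signed words from ab - ba (2^4 = 16).
Only words starting with x1 matter:
  x1x3x2x4x5 (sign +1) contributes +[[[[x1, x3], x2], x4], x5]
  x1x3x4x2x5 (sign -1) contributes -[[[[x1, x3], x4], x2], x5]
  x1x3x5x2x4 (sign -1) contributes -[[[[x1, x3], x5], x2], x4]
  x1x3x5x4x2 (sign +1) contributes +[[[[x1, x3], x5], x4], x2]


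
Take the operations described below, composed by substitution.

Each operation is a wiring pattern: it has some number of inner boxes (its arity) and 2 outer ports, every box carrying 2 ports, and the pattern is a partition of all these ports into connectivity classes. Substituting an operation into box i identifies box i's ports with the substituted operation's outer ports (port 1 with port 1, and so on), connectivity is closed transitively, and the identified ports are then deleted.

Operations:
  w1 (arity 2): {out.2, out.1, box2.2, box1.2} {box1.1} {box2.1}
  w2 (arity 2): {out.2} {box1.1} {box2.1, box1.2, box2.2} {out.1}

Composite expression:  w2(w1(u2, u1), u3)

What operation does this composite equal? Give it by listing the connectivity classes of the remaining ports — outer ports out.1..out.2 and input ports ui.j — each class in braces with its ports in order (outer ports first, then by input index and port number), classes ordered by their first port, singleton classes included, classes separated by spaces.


{out.1} {out.2} {u1.1} {u1.2, u2.2, u3.1, u3.2} {u2.1}


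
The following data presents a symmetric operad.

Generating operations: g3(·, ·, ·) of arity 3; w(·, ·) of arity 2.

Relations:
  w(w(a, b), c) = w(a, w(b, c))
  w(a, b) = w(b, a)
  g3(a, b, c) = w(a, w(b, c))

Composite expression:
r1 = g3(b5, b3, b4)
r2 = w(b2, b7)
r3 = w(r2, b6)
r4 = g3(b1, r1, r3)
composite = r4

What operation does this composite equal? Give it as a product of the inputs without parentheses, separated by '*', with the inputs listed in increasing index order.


Key point: g3 commutes, so take the b-inputs in any fixed order.
g3(b5, b3, b4) flattens to b5 * b3 * b4
w(b2, b7) flattens to b2 * b7
w(w(b2, b7), b6) flattens to b2 * b7 * b6
g3(b1, g3(b5, b3, b4), w(w(b2, b7), b6)) flattens to b1 * b5 * b3 * b4 * b2 * b7 * b6
rearranged into index order: b1 * b2 * b3 * b4 * b5 * b6 * b7

b1 * b2 * b3 * b4 * b5 * b6 * b7


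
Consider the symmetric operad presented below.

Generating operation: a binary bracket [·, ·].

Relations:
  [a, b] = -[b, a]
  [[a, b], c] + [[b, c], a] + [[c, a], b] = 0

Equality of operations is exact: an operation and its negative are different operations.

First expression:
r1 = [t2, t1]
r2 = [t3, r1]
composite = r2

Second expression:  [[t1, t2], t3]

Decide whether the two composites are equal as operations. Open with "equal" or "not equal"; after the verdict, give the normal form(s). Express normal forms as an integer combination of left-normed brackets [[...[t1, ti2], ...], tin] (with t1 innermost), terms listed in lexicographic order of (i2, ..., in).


In normal form, the first expression is [[t1, t2], t3]
In normal form, the second expression is [[t1, t2], t3]
Both agree, so they are equal.

equal — both sides give [[t1, t2], t3]


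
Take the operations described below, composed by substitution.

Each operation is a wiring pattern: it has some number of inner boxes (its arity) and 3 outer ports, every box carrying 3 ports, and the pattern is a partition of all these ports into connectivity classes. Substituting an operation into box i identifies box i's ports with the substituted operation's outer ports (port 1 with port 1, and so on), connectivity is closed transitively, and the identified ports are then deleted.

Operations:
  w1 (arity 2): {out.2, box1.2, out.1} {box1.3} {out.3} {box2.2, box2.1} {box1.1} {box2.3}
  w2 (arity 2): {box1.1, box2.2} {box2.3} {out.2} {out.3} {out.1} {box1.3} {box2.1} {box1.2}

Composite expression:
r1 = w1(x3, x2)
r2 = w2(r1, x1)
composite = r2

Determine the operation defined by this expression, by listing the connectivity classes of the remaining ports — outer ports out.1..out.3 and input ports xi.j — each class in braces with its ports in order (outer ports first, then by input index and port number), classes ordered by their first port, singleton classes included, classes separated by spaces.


Connectivity passes through glued w2-boundaries; trace each wire chain.
the subtree at w1 composes to {out.1, out.2, x3.2} {out.3} {x2.1, x2.2} {x2.3} {x3.1} {x3.3} on (x3, x2); out.j = own outer ports
the subtree at w2 composes to {out.1} {out.2} {out.3} {x1.1} {x1.2, x3.2} {x1.3} {x2.1, x2.2} {x2.3} {x3.1} {x3.3} on (x3, x2, x1); out.j = own outer ports

{out.1} {out.2} {out.3} {x1.1} {x1.2, x3.2} {x1.3} {x2.1, x2.2} {x2.3} {x3.1} {x3.3}


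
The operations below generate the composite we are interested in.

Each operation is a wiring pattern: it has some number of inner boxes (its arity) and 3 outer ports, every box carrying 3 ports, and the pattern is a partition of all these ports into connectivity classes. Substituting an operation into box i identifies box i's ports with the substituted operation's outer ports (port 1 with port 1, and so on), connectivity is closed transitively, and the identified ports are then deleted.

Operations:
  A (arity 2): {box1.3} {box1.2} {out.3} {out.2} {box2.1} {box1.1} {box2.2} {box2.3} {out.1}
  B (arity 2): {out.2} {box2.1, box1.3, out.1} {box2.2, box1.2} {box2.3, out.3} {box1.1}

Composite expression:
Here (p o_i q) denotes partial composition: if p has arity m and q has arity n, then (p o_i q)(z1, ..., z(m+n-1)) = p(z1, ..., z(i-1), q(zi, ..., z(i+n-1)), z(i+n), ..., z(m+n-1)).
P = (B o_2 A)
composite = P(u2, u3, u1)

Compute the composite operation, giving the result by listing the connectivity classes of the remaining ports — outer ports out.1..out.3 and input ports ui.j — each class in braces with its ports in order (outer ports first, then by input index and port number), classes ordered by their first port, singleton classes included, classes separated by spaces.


After gluing at B, chains via deleted ports link the u-ports.
A over (u3, u1) gives {out.1} {out.2} {out.3} {u1.1} {u1.2} {u1.3} {u3.1} {u3.2} {u3.3}, out.j being that stage's outer ports
B over (u2, u3, u1) gives {out.1, u2.3} {out.2} {out.3} {u1.1} {u1.2} {u1.3} {u2.1} {u2.2} {u3.1} {u3.2} {u3.3}, out.j being that stage's outer ports

{out.1, u2.3} {out.2} {out.3} {u1.1} {u1.2} {u1.3} {u2.1} {u2.2} {u3.1} {u3.2} {u3.3}


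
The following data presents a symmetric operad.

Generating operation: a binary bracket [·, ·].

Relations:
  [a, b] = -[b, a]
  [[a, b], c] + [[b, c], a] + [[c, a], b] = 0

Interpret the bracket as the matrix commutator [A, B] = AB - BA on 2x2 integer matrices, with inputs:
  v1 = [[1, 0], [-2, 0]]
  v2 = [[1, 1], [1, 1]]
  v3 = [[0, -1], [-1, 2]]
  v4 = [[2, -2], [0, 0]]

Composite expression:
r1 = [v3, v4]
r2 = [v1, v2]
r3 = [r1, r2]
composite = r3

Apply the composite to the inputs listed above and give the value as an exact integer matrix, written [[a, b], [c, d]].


[[-4, -28], [-12, 4]]


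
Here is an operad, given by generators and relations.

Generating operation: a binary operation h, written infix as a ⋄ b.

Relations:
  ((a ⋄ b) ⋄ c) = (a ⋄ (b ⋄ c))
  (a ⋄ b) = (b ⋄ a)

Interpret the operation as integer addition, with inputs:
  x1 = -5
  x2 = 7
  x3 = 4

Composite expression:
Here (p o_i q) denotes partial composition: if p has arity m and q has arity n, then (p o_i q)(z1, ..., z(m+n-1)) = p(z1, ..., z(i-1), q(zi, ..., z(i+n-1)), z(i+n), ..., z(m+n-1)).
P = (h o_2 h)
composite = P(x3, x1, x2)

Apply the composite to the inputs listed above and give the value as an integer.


6

(x1 ⋄ x2) = 2
(x3 ⋄ (x1 ⋄ x2)) = 6


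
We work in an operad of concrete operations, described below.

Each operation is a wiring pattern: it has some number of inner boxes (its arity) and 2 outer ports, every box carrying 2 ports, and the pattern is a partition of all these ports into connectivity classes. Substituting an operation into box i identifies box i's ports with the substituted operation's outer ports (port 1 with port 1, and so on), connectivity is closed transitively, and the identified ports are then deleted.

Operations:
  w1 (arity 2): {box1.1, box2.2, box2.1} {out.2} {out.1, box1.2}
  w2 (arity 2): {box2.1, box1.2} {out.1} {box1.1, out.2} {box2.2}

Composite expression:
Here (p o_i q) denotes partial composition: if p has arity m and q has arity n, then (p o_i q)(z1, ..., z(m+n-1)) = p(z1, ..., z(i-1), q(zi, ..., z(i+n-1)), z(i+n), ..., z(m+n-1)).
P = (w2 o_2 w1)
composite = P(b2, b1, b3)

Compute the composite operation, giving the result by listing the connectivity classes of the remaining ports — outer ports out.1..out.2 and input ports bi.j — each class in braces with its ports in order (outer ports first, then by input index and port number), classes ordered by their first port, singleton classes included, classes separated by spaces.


{out.1} {out.2, b2.1} {b1.1, b3.1, b3.2} {b1.2, b2.2}


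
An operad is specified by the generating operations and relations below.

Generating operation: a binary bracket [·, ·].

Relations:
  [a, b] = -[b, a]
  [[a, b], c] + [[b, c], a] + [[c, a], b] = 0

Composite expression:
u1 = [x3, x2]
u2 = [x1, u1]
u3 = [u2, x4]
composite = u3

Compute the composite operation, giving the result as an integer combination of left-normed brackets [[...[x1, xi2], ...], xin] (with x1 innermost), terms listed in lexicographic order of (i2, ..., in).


-[[[x1, x2], x3], x4] + [[[x1, x3], x2], x4]


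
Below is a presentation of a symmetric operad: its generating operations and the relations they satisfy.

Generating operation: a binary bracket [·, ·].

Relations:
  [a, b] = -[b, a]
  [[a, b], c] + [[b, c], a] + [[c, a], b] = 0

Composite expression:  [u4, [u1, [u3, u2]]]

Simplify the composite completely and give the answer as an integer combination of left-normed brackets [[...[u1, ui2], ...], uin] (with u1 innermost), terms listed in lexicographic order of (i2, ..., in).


[[[u1, u2], u3], u4] - [[[u1, u3], u2], u4]


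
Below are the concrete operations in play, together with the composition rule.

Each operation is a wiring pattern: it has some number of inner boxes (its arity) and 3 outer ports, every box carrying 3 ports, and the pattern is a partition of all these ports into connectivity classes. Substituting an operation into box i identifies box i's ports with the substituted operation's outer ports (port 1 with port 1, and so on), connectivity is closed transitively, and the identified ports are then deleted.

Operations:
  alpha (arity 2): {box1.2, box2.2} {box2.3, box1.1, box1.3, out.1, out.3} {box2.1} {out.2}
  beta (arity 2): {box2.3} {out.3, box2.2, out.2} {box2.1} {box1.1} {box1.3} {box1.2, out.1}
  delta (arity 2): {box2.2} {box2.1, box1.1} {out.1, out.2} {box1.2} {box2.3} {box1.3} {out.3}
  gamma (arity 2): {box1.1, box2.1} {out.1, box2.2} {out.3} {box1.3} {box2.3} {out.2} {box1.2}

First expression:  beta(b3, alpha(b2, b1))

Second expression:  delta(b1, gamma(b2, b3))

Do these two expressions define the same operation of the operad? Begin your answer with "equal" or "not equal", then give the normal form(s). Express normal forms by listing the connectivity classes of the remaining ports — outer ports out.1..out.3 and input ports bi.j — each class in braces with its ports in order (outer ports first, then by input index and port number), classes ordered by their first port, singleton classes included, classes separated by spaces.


not equal — first {out.1, b3.2} {out.2, out.3} {b1.1} {b1.2, b2.2} {b1.3, b2.1, b2.3} {b3.1} {b3.3}, second {out.1, out.2} {out.3} {b1.1, b3.2} {b1.2} {b1.3} {b2.1, b3.1} {b2.2} {b2.3} {b3.3}

The first expression, normalized: {out.1, b3.2} {out.2, out.3} {b1.1} {b1.2, b2.2} {b1.3, b2.1, b2.3} {b3.1} {b3.3}
The second expression, normalized: {out.1, out.2} {out.3} {b1.1, b3.2} {b1.2} {b1.3} {b2.1, b3.1} {b2.2} {b2.3} {b3.3}
The normal forms differ: not equal.


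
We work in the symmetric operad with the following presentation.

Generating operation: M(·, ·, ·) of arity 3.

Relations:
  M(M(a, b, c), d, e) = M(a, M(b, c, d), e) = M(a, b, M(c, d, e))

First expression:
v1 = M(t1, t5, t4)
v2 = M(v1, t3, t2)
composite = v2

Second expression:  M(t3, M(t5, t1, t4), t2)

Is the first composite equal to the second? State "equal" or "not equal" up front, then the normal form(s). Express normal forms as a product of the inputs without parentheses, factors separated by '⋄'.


not equal; the first gives t1 ⋄ t5 ⋄ t4 ⋄ t3 ⋄ t2 and the second t3 ⋄ t5 ⋄ t1 ⋄ t4 ⋄ t2


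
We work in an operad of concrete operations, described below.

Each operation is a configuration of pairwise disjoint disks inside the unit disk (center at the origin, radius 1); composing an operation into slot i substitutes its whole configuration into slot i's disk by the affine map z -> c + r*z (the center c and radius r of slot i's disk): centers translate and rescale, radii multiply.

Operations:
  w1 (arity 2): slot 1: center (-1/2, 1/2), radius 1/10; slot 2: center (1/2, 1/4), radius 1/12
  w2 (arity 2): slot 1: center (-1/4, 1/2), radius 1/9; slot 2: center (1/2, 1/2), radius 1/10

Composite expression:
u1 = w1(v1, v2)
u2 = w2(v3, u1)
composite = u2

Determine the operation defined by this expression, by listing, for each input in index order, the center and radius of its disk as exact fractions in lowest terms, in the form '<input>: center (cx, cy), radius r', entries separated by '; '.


v1: center (9/20, 11/20), radius 1/100; v2: center (11/20, 21/40), radius 1/120; v3: center (-1/4, 1/2), radius 1/9


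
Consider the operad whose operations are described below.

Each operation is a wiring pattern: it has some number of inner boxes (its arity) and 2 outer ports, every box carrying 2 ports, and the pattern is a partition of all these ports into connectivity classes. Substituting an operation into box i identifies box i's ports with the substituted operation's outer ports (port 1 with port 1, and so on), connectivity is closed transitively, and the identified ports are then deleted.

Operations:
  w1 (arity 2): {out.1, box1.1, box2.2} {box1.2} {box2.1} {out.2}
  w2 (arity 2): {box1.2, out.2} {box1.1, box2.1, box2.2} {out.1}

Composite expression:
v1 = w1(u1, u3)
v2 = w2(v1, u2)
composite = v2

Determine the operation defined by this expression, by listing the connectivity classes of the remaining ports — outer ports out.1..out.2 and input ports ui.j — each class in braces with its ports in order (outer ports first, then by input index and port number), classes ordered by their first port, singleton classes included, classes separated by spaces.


{out.1} {out.2} {u1.1, u2.1, u2.2, u3.2} {u1.2} {u3.1}


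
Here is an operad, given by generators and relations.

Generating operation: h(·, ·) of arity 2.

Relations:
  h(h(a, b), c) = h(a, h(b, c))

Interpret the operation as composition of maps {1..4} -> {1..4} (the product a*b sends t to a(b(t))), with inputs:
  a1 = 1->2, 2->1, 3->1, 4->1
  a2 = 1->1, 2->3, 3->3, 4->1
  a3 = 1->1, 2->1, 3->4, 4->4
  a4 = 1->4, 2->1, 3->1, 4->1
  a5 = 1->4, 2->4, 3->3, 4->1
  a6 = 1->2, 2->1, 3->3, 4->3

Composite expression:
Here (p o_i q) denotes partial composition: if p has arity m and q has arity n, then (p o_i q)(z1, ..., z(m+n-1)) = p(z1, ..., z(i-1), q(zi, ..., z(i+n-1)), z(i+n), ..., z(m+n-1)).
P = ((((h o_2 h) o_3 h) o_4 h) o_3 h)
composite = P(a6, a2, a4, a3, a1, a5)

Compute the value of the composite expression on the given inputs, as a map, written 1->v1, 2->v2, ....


h(a4, a3) = 1->4, 2->4, 3->1, 4->1
h(a1, a5) = 1->1, 2->1, 3->1, 4->2
h(h(a4, a3), h(a1, a5)) = 1->4, 2->4, 3->4, 4->4
h(a2, h(h(a4, a3), h(a1, a5))) = 1->1, 2->1, 3->1, 4->1
h(a6, h(a2, h(h(a4, a3), h(a1, a5)))) = 1->2, 2->2, 3->2, 4->2

1->2, 2->2, 3->2, 4->2


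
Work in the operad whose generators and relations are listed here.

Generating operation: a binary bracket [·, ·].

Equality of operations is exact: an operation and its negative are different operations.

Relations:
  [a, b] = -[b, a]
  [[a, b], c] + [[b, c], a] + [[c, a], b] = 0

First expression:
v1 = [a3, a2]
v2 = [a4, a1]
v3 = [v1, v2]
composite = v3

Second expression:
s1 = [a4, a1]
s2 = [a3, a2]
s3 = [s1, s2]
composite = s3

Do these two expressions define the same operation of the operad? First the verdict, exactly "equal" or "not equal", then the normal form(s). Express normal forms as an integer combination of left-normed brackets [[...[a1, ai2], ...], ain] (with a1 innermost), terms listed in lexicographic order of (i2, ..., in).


not equal; the first gives -[[[a1, a4], a2], a3] + [[[a1, a4], a3], a2] and the second [[[a1, a4], a2], a3] - [[[a1, a4], a3], a2]


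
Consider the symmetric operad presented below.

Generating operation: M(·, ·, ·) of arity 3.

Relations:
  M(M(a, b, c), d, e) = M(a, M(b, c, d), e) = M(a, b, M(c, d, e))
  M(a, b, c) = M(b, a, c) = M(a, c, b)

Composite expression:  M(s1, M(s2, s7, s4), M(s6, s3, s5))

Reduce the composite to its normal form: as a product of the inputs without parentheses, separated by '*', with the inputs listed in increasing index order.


s1 * s2 * s3 * s4 * s5 * s6 * s7


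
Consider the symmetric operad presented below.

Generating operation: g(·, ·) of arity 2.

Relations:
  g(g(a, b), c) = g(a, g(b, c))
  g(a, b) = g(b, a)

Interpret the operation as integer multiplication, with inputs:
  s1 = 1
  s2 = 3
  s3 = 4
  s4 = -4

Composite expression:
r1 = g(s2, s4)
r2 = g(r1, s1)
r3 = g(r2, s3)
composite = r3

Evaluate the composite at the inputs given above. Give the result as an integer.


-48


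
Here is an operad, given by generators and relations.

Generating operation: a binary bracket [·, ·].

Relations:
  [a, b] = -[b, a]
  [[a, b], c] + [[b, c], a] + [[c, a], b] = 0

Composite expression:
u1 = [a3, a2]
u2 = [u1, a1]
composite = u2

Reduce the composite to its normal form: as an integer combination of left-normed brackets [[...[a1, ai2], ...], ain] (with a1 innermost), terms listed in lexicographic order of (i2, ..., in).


[[a1, a2], a3] - [[a1, a3], a2]

Expand each bracket as ab - ba; the a1-initial words give the coefficients.
Composite bracket: [[a3, a2], a1]
Expanding via [a, b] = ab - ba: 4 signed words (2^2 = 4).
Only words starting with a1 matter:
  word a1a2a3 has sign +1, contributing +[[a1, a2], a3]
  word a1a3a2 has sign -1, contributing -[[a1, a3], a2]


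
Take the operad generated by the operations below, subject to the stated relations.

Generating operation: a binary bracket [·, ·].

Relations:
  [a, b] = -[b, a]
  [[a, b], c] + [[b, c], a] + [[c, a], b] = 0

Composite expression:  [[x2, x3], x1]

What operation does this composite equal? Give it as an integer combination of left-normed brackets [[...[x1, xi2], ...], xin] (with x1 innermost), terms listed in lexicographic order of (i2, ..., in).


-[[x1, x2], x3] + [[x1, x3], x2]

Expand each bracket as ab - ba; the x1-initial words give the coefficients.
Composite bracket: [[x2, x3], x1]
The bracket unfolds into 4 signed words via [a, b] = ab - ba (2^2 = 4).
Keep just the words that open with x1:
  x1x2x3 (sign -1) contributes -[[x1, x2], x3]
  x1x3x2 (sign +1) contributes +[[x1, x3], x2]


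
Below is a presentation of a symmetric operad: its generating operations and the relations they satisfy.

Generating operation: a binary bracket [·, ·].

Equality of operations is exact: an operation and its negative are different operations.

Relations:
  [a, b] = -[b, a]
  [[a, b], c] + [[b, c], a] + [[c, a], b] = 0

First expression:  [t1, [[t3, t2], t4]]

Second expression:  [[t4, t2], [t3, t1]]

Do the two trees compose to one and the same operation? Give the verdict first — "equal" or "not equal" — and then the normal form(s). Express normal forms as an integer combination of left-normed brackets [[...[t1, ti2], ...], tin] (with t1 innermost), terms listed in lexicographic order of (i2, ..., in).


not equal; the first gives -[[[t1, t2], t3], t4] + [[[t1, t3], t2], t4] + [[[t1, t4], t2], t3] - [[[t1, t4], t3], t2] and the second -[[[t1, t3], t2], t4] + [[[t1, t3], t4], t2]

The first composite normalizes to -[[[t1, t2], t3], t4] + [[[t1, t3], t2], t4] + [[[t1, t4], t2], t3] - [[[t1, t4], t3], t2]
The second composite normalizes to -[[[t1, t3], t2], t4] + [[[t1, t3], t4], t2]
The forms do not match — not equal.


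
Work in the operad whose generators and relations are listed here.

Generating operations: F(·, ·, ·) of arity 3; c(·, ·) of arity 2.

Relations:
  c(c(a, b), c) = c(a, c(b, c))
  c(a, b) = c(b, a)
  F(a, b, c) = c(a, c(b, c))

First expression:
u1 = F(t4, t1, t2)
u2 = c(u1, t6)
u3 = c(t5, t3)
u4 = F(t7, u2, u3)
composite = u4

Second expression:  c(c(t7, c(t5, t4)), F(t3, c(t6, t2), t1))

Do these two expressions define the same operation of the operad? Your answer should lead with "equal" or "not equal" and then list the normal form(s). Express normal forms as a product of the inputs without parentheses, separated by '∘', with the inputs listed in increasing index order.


equal: each reduces to t1 ∘ t2 ∘ t3 ∘ t4 ∘ t5 ∘ t6 ∘ t7


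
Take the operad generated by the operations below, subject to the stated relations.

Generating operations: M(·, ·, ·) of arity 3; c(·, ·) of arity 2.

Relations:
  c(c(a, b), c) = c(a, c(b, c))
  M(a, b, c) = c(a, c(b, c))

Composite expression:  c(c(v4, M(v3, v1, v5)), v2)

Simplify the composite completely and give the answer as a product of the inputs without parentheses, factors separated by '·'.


Under associativity of c, the answer is the v's in reading order.
M(v3, v1, v5) spells out as v3 · v1 · v5
c(v4, M(v3, v1, v5)) spells out as v4 · v3 · v1 · v5
c(c(v4, M(v3, v1, v5)), v2) spells out as v4 · v3 · v1 · v5 · v2

v4 · v3 · v1 · v5 · v2


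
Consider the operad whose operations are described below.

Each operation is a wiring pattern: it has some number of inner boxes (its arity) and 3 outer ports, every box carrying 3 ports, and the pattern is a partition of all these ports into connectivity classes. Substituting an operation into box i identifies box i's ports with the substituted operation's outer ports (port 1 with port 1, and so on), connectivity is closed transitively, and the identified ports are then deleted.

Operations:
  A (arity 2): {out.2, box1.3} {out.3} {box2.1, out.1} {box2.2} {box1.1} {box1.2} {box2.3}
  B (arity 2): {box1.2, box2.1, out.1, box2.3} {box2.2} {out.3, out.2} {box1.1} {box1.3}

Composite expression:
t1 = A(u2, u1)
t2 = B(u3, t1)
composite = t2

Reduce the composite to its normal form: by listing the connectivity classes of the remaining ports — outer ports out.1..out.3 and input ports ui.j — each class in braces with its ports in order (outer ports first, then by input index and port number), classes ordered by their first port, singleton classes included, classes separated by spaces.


{out.1, u1.1, u3.2} {out.2, out.3} {u1.2} {u1.3} {u2.1} {u2.2} {u2.3} {u3.1} {u3.3}

After gluing at B, chains via deleted ports link the u-ports.
stage A: inputs (u2, u1), connectivity {out.1, u1.1} {out.2, u2.3} {out.3} {u1.2} {u1.3} {u2.1} {u2.2}, out.j its boundary
stage B: inputs (u3, u2, u1), connectivity {out.1, u1.1, u3.2} {out.2, out.3} {u1.2} {u1.3} {u2.1} {u2.2} {u2.3} {u3.1} {u3.3}, out.j its boundary


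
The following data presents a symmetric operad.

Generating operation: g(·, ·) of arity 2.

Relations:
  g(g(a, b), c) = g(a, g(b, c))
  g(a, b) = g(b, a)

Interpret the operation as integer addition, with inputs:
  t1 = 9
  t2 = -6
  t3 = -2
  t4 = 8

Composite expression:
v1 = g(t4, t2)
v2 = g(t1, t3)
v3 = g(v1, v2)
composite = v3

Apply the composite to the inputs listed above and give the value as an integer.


g(t4, t2) = 2
g(t1, t3) = 7
g(g(t4, t2), g(t1, t3)) = 9

9


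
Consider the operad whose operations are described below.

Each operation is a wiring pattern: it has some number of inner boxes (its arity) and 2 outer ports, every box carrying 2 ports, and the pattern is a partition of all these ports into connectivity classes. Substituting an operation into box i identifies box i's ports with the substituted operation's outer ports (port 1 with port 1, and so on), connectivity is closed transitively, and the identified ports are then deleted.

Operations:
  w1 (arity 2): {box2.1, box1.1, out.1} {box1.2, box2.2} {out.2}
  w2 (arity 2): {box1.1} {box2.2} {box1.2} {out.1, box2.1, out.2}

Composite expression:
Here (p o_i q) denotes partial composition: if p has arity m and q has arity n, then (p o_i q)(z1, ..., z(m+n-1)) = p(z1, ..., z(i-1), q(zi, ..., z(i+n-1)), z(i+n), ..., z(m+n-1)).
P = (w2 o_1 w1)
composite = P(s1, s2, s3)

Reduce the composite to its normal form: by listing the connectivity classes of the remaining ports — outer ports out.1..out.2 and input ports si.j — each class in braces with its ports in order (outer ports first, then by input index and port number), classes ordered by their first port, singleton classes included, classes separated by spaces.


{out.1, out.2, s3.1} {s1.1, s2.1} {s1.2, s2.2} {s3.2}

Treat the ports identified at w2 as solder joints: merge, then drop.
w1 over (s1, s2) gives {out.1, s1.1, s2.1} {out.2} {s1.2, s2.2}, out.j being that stage's outer ports
w2 over (s1, s2, s3) gives {out.1, out.2, s3.1} {s1.1, s2.1} {s1.2, s2.2} {s3.2}, out.j being that stage's outer ports
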